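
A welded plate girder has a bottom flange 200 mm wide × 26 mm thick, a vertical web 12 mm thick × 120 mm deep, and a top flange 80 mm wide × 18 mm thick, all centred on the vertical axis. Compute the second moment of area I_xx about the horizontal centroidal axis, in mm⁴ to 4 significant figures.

I_xx ≈ 2.691 × 10⁷ mm⁴

Break the section into simple shapes (no overlaps), measuring from the bottom-left corner of the bounding box.
Bottom plate: 200 × 26, A = 5 200 mm², y = 13 mm, Ī = 292 933 mm⁴.
Web plate: 12 × 120, A = 1 440 mm², y = 86 mm, Ī = 1 728 000 mm⁴.
Top plate: 80 × 18, A = 1 440 mm², y = 155 mm, Ī = 38 880 mm⁴.
Centroid: ȳ = ΣA·y / ΣA = 51.3168 mm.
Transfer each piece to the horizontal centroidal axis using Ī + A·d² with d = y − 51.3168:
  bottom plate: d = -38.3168 mm → contributes +7 927 467 mm⁴
  web plate: d = 34.6832 mm → contributes +3 460 208 mm⁴
  top plate: d = 103.683 mm → contributes +15 519 167 mm⁴
Total I = 26 906 842 mm⁴.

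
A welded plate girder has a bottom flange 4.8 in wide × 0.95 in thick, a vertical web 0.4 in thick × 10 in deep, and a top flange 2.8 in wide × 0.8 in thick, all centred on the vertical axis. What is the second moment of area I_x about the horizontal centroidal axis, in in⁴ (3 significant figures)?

I_x ≈ 220 in⁴

Break the section into simple shapes (no overlaps), measuring from the bottom-left corner of the bounding box.
Bottom plate: 4.8 × 0.95, A = 4.56 in², y = 0.475 in, Ī = 0.34295 in⁴.
Web plate: 0.4 × 10, A = 4 in², y = 5.95 in, Ī = 33.333 in⁴.
Top plate: 2.8 × 0.8, A = 2.24 in², y = 11.35 in, Ī = 0.11947 in⁴.
Centroid: ȳ = ΣA·y / ΣA = 4.7583 in.
Transfer each piece to the horizontal centroidal axis using Ī + A·d² with d = y − 4.7583:
  bottom plate: d = -4.2833 in → contributes +84.005 in⁴
  web plate: d = 1.1917 in → contributes +39.014 in⁴
  top plate: d = 6.5917 in → contributes +97.448 in⁴
Total I = 220.47 in⁴.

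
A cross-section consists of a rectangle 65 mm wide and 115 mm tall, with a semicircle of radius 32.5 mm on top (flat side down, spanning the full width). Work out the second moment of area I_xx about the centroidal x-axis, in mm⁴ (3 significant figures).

I_xx ≈ 1.53 × 10⁷ mm⁴

Split into non-overlapping primitives; take the origin at the lower-left of the bounding box.
Rectangular body: 65 × 115, A = 7 475 mm², y = 57.5 mm, Ī = 8 238 073 mm⁴.
Semicircular cap: semicircle r = 32.5, A = 1659.2 mm², y = 128.79 mm, Ī = 122 452 mm⁴.
Centroid: ȳ = ΣA·y / ΣA = 70.45 mm.
Transfer each piece to the centroidal x-axis using Ī + A·d² with d = y − 70.45:
  rectangular body: d = -12.95 mm → contributes +9 491 638 mm⁴
  semicircular cap: d = 58.343 mm → contributes +5 770 149 mm⁴
Total I = 15 261 786 mm⁴.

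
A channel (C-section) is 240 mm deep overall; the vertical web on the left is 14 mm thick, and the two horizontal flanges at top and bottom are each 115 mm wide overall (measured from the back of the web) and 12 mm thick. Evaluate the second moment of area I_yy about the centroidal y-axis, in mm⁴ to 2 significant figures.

Decompose the section into non-overlapping parts with the origin at the bottom-left of its bounding rectangle.
Web: 14 × 240, A = 3 360 mm², x = 7 mm, Ī = 54 880 mm⁴.
Top flange (beyond web): 101 × 12, A = 1 212 mm², x = 64.5 mm, Ī = 1 030 301 mm⁴.
Bottom flange (beyond web): 101 × 12, A = 1 212 mm², x = 64.5 mm, Ī = 1 030 301 mm⁴.
Centroid: x̄ = ΣA·x / ΣA = 31.1 mm.
Transfer each piece to the centroidal y-axis using Ī + A·d² with d = x − 31.1:
  web: d = -24.1 mm → contributes +2 005 998 mm⁴
  top flange (beyond web): d = 33.4 mm → contributes +2 382 561 mm⁴
  bottom flange (beyond web): d = 33.4 mm → contributes +2 382 561 mm⁴
Total I = 6 771 121 mm⁴.

I_yy ≈ 6.8 × 10⁶ mm⁴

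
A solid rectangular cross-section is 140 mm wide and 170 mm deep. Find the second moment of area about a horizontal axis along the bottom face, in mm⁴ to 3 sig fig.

The section: 140 × 170, A = 23 800 mm², y = 85 mm, Ī = 57 318 333 mm⁴.
Transfer it to the bottom edge using Ī + A·d² with d = y − 0:
  the section: d = 85 mm → contributes +229 273 333 mm⁴
Total I = 229 273 333 mm⁴.

I_base ≈ 2.29 × 10⁸ mm⁴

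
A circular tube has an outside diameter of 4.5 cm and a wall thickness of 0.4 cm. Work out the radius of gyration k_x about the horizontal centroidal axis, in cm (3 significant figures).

k_x ≈ 1.46 cm

Decompose the section into non-overlapping parts with the origin at the bottom-left of its bounding rectangle.
Outer circle: ⌀4.5, A = 15.904 cm², y = 2.25 cm, Ī = 20.129 cm⁴.
Bore (subtracted): ⌀3.7, A = 10.752 cm², y = 2.25 cm, Ī = 9.1998 cm⁴.
By symmetry the centroid is at mid-height, ȳ = 2.25 cm.
All pieces are centred on the horizontal centroidal axis, so I = ΣĪ (holes subtracted) = 10.929 cm⁴.
Radius of gyration: k = √(I/A) = √(10.929 / 5.1522) = 1.4565 cm.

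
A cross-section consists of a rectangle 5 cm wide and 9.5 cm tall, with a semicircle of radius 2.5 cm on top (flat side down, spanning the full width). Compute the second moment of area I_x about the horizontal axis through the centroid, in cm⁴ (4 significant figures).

I_x ≈ 636.3 cm⁴

Split into non-overlapping primitives; take the origin at the lower-left of the bounding box.
Rectangular body: 5 × 9.5, A = 47.5 cm², y = 4.75 cm, Ī = 357.24 cm⁴.
Semicircular cap: semicircle r = 2.5, A = 9.81748 cm², y = 10.561 cm, Ī = 4.28738 cm⁴.
Centroid: ȳ = ΣA·y / ΣA = 5.74533 cm.
Transfer each piece to the horizontal axis through the centroid using Ī + A·d² with d = y − 5.74533:
  rectangular body: d = -0.995328 cm → contributes +404.297 cm⁴
  semicircular cap: d = 4.81571 cm → contributes +231.965 cm⁴
Total I = 636.261 cm⁴.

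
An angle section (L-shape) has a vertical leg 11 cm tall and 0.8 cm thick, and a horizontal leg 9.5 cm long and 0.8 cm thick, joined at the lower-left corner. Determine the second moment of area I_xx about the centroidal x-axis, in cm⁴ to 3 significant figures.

I_xx ≈ 190 cm⁴

Decompose the section into non-overlapping parts with the origin at the bottom-left of its bounding rectangle.
Vertical leg: 0.8 × 11, A = 8.8 cm², y = 5.5 cm, Ī = 88.733 cm⁴.
Horizontal leg (remainder): 8.7 × 0.8, A = 6.96 cm², y = 0.4 cm, Ī = 0.3712 cm⁴.
Centroid: ȳ = ΣA·y / ΣA = 3.2477 cm.
Transfer each piece to the centroidal x-axis using Ī + A·d² with d = y − 3.2477:
  vertical leg: d = 2.2523 cm → contributes +133.37 cm⁴
  horizontal leg (remainder): d = -2.8477 cm → contributes +56.813 cm⁴
Total I = 190.19 cm⁴.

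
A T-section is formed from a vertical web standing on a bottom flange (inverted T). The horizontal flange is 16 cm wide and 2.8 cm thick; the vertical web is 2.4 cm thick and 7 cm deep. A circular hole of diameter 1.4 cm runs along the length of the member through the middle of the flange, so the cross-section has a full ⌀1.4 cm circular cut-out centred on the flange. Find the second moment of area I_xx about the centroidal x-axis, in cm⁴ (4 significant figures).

Break the section into simple shapes (no overlaps), measuring from the bottom-left corner of the bounding box.
Flange: 16 × 2.8, A = 44.8 cm², y = 1.4 cm, Ī = 29.2693 cm⁴.
Web: 2.4 × 7, A = 16.8 cm², y = 6.3 cm, Ī = 68.6 cm⁴.
Hole (subtracted): ⌀1.4, A = 1.53938 cm², y = 1.4 cm, Ī = 0.188574 cm⁴.
Centroid: ȳ = ΣA·y / ΣA = 2.77062 cm.
Transfer each piece to the centroidal x-axis using Ī + A·d² with d = y − 2.77062:
  flange: d = -1.37062 cm → contributes +113.43 cm⁴
  web: d = 3.52938 cm → contributes +277.87 cm⁴
  hole: d = -1.37062 cm → contributes −3.08043 cm⁴
Total I = 388.22 cm⁴.

I_xx ≈ 388.2 cm⁴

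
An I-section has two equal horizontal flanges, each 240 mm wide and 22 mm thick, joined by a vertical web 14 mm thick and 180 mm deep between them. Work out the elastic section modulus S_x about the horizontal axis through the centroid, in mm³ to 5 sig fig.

S_x ≈ 1.0264 × 10⁶ mm³

Treat the section as a set of non-overlapping primitives; coordinates are from the bounding-box lower-left.
Bottom flange: 240 × 22, A = 5 280 mm², y = 11 mm, Ī = 212 960 mm⁴.
Web: 14 × 180, A = 2 520 mm², y = 112 mm, Ī = 6 804 000 mm⁴.
Top flange: 240 × 22, A = 5 280 mm², y = 213 mm, Ī = 212 960 mm⁴.
By symmetry the centroid is at mid-height, ȳ = 112 mm.
Transfer each piece to the horizontal axis through the centroid using Ī + A·d² with d = y − 112:
  bottom flange: d = -101 mm → contributes +54 074 240 mm⁴
  web: d = 0 mm → contributes +6 804 000 mm⁴
  top flange: d = 101 mm → contributes +54 074 240 mm⁴
Total I = 114 952 480 mm⁴.
Extreme fibre distance c = 112 mm; S = I/c = 1 026 361 mm³.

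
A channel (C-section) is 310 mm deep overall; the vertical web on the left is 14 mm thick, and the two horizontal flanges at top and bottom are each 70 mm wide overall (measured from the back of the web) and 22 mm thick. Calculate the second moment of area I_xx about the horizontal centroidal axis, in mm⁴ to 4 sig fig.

I_xx ≈ 8.595 × 10⁷ mm⁴

Break the section into simple shapes (no overlaps), measuring from the bottom-left corner of the bounding box.
Web: 14 × 310, A = 4 340 mm², y = 155 mm, Ī = 34 756 167 mm⁴.
Top flange (beyond web): 56 × 22, A = 1 232 mm², y = 299 mm, Ī = 49690.7 mm⁴.
Bottom flange (beyond web): 56 × 22, A = 1 232 mm², y = 11 mm, Ī = 49690.7 mm⁴.
By symmetry the centroid is at mid-height, ȳ = 155 mm.
Transfer each piece to the horizontal centroidal axis using Ī + A·d² with d = y − 155:
  web: d = 0 mm → contributes +34 756 167 mm⁴
  top flange (beyond web): d = 144 mm → contributes +25 596 443 mm⁴
  bottom flange (beyond web): d = -144 mm → contributes +25 596 443 mm⁴
Total I = 85 949 052 mm⁴.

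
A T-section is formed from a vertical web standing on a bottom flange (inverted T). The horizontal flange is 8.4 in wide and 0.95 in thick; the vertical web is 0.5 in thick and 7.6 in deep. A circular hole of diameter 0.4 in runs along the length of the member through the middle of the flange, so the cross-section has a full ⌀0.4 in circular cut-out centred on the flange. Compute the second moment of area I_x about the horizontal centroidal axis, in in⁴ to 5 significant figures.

Treat the section as a set of non-overlapping primitives; coordinates are from the bounding-box lower-left.
Flange: 8.4 × 0.95, A = 7.98 in², y = 0.475 in, Ī = 0.6001625 in⁴.
Web: 0.5 × 7.6, A = 3.8 in², y = 4.75 in, Ī = 18.29067 in⁴.
Hole (subtracted): ⌀0.4, A = 0.1256637 in², y = 0.475 in, Ī = 0.001256637 in⁴.
Centroid: ȳ = ΣA·y / ΣA = 1.868902 in.
Transfer each piece to the horizontal centroidal axis using Ī + A·d² with d = y − 1.868902:
  flange: d = -1.393902 in → contributes +16.105 in⁴
  web: d = 2.881098 in → contributes +49.83343 in⁴
  hole: d = -1.393902 in → contributes −0.2454165 in⁴
Total I = 65.69301 in⁴.

I_x ≈ 65.693 in⁴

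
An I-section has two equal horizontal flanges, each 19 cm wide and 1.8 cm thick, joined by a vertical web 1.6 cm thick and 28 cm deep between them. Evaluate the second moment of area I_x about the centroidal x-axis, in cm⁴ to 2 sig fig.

Split into non-overlapping primitives; take the origin at the lower-left of the bounding box.
Bottom flange: 19 × 1.8, A = 34.2 cm², y = 0.9 cm, Ī = 9.234 cm⁴.
Web: 1.6 × 28, A = 44.8 cm², y = 15.8 cm, Ī = 2 927 cm⁴.
Top flange: 19 × 1.8, A = 34.2 cm², y = 30.7 cm, Ī = 9.234 cm⁴.
By symmetry the centroid is at mid-height, ȳ = 15.8 cm.
Transfer each piece to the centroidal x-axis using Ī + A·d² with d = y − 15.8:
  bottom flange: d = -14.9 cm → contributes +7 602 cm⁴
  web: d = 0 cm → contributes +2 927 cm⁴
  top flange: d = 14.9 cm → contributes +7 602 cm⁴
Total I = 18 131 cm⁴.

I_x ≈ 1.8 × 10⁴ cm⁴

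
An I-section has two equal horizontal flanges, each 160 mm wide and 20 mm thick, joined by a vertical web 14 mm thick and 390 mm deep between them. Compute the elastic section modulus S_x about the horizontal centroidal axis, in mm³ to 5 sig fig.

Decompose the section into non-overlapping parts with the origin at the bottom-left of its bounding rectangle.
Bottom flange: 160 × 20, A = 3 200 mm², y = 10 mm, Ī = 106666.7 mm⁴.
Web: 14 × 390, A = 5 460 mm², y = 215 mm, Ī = 69 205 500 mm⁴.
Top flange: 160 × 20, A = 3 200 mm², y = 420 mm, Ī = 106666.7 mm⁴.
By symmetry the centroid is at mid-height, ȳ = 215 mm.
Transfer each piece to the horizontal centroidal axis using Ī + A·d² with d = y − 215:
  bottom flange: d = -205 mm → contributes +134 586 667 mm⁴
  web: d = 0 mm → contributes +69 205 500 mm⁴
  top flange: d = 205 mm → contributes +134 586 667 mm⁴
Total I = 338 378 833 mm⁴.
Extreme fibre distance c = 215 mm; S = I/c = 1 573 855 mm³.

S_x ≈ 1.5739 × 10⁶ mm³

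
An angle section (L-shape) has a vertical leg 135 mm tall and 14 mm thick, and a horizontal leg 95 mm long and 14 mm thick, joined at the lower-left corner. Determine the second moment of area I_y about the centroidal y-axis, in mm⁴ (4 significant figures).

I_y ≈ 2.250 × 10⁶ mm⁴

Break the section into simple shapes (no overlaps), measuring from the bottom-left corner of the bounding box.
Vertical leg: 14 × 135, A = 1 890 mm², x = 7 mm, Ī = 30 870 mm⁴.
Horizontal leg (remainder): 81 × 14, A = 1 134 mm², x = 54.5 mm, Ī = 620 015 mm⁴.
Centroid: x̄ = ΣA·x / ΣA = 24.8125 mm.
Transfer each piece to the centroidal y-axis using Ī + A·d² with d = x − 24.8125:
  vertical leg: d = -17.8125 mm → contributes +630 539 mm⁴
  horizontal leg (remainder): d = 29.6875 mm → contributes +1 619 463 mm⁴
Total I = 2 250 002 mm⁴.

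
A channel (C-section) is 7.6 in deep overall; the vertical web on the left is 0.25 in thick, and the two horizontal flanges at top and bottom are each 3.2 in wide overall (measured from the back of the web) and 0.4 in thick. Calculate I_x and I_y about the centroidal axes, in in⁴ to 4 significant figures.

I_x ≈ 39.76 in⁴, I_y ≈ 4.416 in⁴

Break the section into simple shapes (no overlaps), measuring from the bottom-left corner of the bounding box.
Web: 0.25 × 7.6, A = 1.9 in², y = 3.8 in, Ī = 9.14533 in⁴.
Top flange (beyond web): 2.95 × 0.4, A = 1.18 in², y = 7.4 in, Ī = 0.0157333 in⁴.
Bottom flange (beyond web): 2.95 × 0.4, A = 1.18 in², y = 0.2 in, Ī = 0.0157333 in⁴.
By symmetry the centroid is at mid-height, ȳ = 3.8 in.
Transfer each piece to the centroidal x-axis using Ī + A·d² with d = y − 3.8:
  web: d = 0 in → contributes +9.14533 in⁴
  top flange (beyond web): d = 3.6 in → contributes +15.3085 in⁴
  bottom flange (beyond web): d = -3.6 in → contributes +15.3085 in⁴
Total I = 39.7624 in⁴.
For the y-axis: x̄ = 1.01138 in.
Repeating about the centroidal y-axis gives I_y = 4.416 in⁴.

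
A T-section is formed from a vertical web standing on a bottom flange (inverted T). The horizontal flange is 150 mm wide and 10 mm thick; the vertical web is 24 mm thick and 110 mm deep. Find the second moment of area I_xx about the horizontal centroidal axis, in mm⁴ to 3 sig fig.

I_xx ≈ 6.12 × 10⁶ mm⁴

Treat the section as a set of non-overlapping primitives; coordinates are from the bounding-box lower-left.
Flange: 150 × 10, A = 1 500 mm², y = 5 mm, Ī = 12 500 mm⁴.
Web: 24 × 110, A = 2 640 mm², y = 65 mm, Ī = 2 662 000 mm⁴.
Centroid: ȳ = ΣA·y / ΣA = 43.261 mm.
Transfer each piece to the horizontal centroidal axis using Ī + A·d² with d = y − 43.261:
  flange: d = -38.261 mm → contributes +2 208 341 mm⁴
  web: d = 21.739 mm → contributes +3 909 637 mm⁴
Total I = 6 117 978 mm⁴.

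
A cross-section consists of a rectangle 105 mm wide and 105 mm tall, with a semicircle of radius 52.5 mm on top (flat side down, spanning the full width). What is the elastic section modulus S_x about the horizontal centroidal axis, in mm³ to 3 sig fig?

Split into non-overlapping primitives; take the origin at the lower-left of the bounding box.
Rectangular body: 105 × 105, A = 11 025 mm², y = 52.5 mm, Ī = 10 129 219 mm⁴.
Semicircular cap: semicircle r = 52.5, A = 4329.5 mm², y = 127.28 mm, Ī = 833 814 mm⁴.
Centroid: ȳ = ΣA·y / ΣA = 73.586 mm.
Transfer each piece to the horizontal centroidal axis using Ī + A·d² with d = y − 73.586:
  rectangular body: d = -21.086 mm → contributes +15 031 231 mm⁴
  semicircular cap: d = 53.696 mm → contributes +13 316 685 mm⁴
Total I = 28 347 916 mm⁴.
Extreme fibre distance c = 83.914 mm; S = I/c = 337 822 mm³.

S_x ≈ 3.38 × 10⁵ mm³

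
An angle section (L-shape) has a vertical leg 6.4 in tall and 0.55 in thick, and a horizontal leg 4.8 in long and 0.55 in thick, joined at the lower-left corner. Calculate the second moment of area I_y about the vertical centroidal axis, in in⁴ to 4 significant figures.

I_y ≈ 11.70 in⁴

Break the section into simple shapes (no overlaps), measuring from the bottom-left corner of the bounding box.
Vertical leg: 0.55 × 6.4, A = 3.52 in², x = 0.275 in, Ī = 0.0887333 in⁴.
Horizontal leg (remainder): 4.25 × 0.55, A = 2.3375 in², x = 2.675 in, Ī = 3.51842 in⁴.
Centroid: x̄ = ΣA·x / ΣA = 1.23275 in.
Transfer each piece to the vertical centroidal axis using Ī + A·d² with d = x − 1.23275:
  vertical leg: d = -0.957746 in → contributes +3.31755 in⁴
  horizontal leg (remainder): d = 1.44225 in → contributes +8.38065 in⁴
Total I = 11.6982 in⁴.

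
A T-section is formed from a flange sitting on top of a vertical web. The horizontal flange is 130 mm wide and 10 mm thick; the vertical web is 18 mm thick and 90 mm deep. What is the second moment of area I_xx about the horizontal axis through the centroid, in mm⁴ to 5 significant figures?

I_xx ≈ 2.9074 × 10⁶ mm⁴

Decompose the section into non-overlapping parts with the origin at the bottom-left of its bounding rectangle.
Flange: 130 × 10, A = 1 300 mm², y = 95 mm, Ī = 10833.33 mm⁴.
Web: 18 × 90, A = 1 620 mm², y = 45 mm, Ī = 1 093 500 mm⁴.
Centroid: ȳ = ΣA·y / ΣA = 67.26027 mm.
Transfer each piece to the horizontal axis through the centroid using Ī + A·d² with d = y − 67.26027:
  flange: d = 27.73973 mm → contributes +1 011 173 mm⁴
  web: d = -22.26027 mm → contributes +1 896 242 mm⁴
Total I = 2 907 416 mm⁴.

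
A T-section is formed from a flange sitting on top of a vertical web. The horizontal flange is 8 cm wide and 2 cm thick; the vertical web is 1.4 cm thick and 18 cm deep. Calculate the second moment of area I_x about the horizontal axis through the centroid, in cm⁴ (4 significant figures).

I_x ≈ 1664 cm⁴

Treat the section as a set of non-overlapping primitives; coordinates are from the bounding-box lower-left.
Flange: 8 × 2, A = 16 cm², y = 19 cm, Ī = 5.33333 cm⁴.
Web: 1.4 × 18, A = 25.2 cm², y = 9 cm, Ī = 680.4 cm⁴.
Centroid: ȳ = ΣA·y / ΣA = 12.8835 cm.
Transfer each piece to the horizontal axis through the centroid using Ī + A·d² with d = y − 12.8835:
  flange: d = 6.1165 cm → contributes +603.919 cm⁴
  web: d = -3.8835 cm → contributes +1060.45 cm⁴
Total I = 1664.37 cm⁴.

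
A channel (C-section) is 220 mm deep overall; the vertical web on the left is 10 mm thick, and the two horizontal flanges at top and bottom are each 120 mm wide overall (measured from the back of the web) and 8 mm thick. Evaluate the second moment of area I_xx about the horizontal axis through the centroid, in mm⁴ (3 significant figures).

I_xx ≈ 2.87 × 10⁷ mm⁴

Split into non-overlapping primitives; take the origin at the lower-left of the bounding box.
Web: 10 × 220, A = 2 200 mm², y = 110 mm, Ī = 8 873 333 mm⁴.
Top flange (beyond web): 110 × 8, A = 880 mm², y = 216 mm, Ī = 4693.3 mm⁴.
Bottom flange (beyond web): 110 × 8, A = 880 mm², y = 4 mm, Ī = 4693.3 mm⁴.
By symmetry the centroid is at mid-height, ȳ = 110 mm.
Transfer each piece to the horizontal axis through the centroid using Ī + A·d² with d = y − 110:
  web: d = 0 mm → contributes +8 873 333 mm⁴
  top flange (beyond web): d = 106 mm → contributes +9 892 373 mm⁴
  bottom flange (beyond web): d = -106 mm → contributes +9 892 373 mm⁴
Total I = 28 658 080 mm⁴.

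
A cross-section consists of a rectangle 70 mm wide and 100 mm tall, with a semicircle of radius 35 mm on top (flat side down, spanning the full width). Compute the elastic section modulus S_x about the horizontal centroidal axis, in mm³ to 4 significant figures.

Break the section into simple shapes (no overlaps), measuring from the bottom-left corner of the bounding box.
Rectangular body: 70 × 100, A = 7 000 mm², y = 50 mm, Ī = 5 833 333 mm⁴.
Semicircular cap: semicircle r = 35, A = 1924.23 mm², y = 114.854 mm, Ī = 164 704 mm⁴.
Centroid: ȳ = ΣA·y / ΣA = 63.9838 mm.
Transfer each piece to the horizontal centroidal axis using Ī + A·d² with d = y − 63.9838:
  rectangular body: d = -13.9838 mm → contributes +7 202 160 mm⁴
  semicircular cap: d = 50.8707 mm → contributes +5 144 261 mm⁴
Total I = 12 346 421 mm⁴.
Extreme fibre distance c = 71.0162 mm; S = I/c = 173 854 mm³.

S_x ≈ 1.739 × 10⁵ mm³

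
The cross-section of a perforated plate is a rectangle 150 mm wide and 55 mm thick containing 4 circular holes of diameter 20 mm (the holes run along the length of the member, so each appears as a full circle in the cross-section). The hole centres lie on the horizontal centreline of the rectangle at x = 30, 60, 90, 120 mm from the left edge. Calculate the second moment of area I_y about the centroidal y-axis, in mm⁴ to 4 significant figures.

Decompose the section into non-overlapping parts with the origin at the bottom-left of its bounding rectangle.
Plate: 150 × 55, A = 8 250 mm², x = 75 mm, Ī = 15 468 750 mm⁴.
Hole 1 (subtracted): ⌀20, A = 314.159 mm², x = 30 mm, Ī = 7853.98 mm⁴.
Hole 2 (subtracted): ⌀20, A = 314.159 mm², x = 60 mm, Ī = 7853.98 mm⁴.
Hole 3 (subtracted): ⌀20, A = 314.159 mm², x = 90 mm, Ī = 7853.98 mm⁴.
Hole 4 (subtracted): ⌀20, A = 314.159 mm², x = 120 mm, Ī = 7853.98 mm⁴.
By symmetry the centroid is at mid-width, x̄ = 75 mm.
Transfer each piece to the centroidal y-axis using Ī + A·d² with d = x − 75:
  plate: d = 0 mm → contributes +15 468 750 mm⁴
  hole 1: d = -45 mm → contributes −644 026 mm⁴
  hole 2: d = -15 mm → contributes −78539.8 mm⁴
  hole 3: d = 15 mm → contributes −78539.8 mm⁴
  hole 4: d = 45 mm → contributes −644 026 mm⁴
Total I = 14 023 617 mm⁴.

I_y ≈ 1.402 × 10⁷ mm⁴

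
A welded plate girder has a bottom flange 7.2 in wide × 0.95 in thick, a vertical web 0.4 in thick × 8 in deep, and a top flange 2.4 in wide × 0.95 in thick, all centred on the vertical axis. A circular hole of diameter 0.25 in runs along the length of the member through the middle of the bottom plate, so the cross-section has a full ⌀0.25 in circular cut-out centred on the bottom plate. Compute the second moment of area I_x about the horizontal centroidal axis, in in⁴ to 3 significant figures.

Decompose the section into non-overlapping parts with the origin at the bottom-left of its bounding rectangle.
Bottom plate: 7.2 × 0.95, A = 6.84 in², y = 0.475 in, Ī = 0.51443 in⁴.
Web plate: 0.4 × 8, A = 3.2 in², y = 4.95 in, Ī = 17.067 in⁴.
Top plate: 2.4 × 0.95, A = 2.28 in², y = 9.425 in, Ī = 0.17148 in⁴.
Hole (subtracted): ⌀0.25, A = 0.049087 in², y = 0.475 in, Ī = 0.00019175 in⁴.
Centroid: ȳ = ΣA·y / ΣA = 3.3049 in.
Transfer each piece to the horizontal centroidal axis using Ī + A·d² with d = y − 3.3049:
  bottom plate: d = -2.8299 in → contributes +55.293 in⁴
  web plate: d = 1.6451 in → contributes +25.727 in⁴
  top plate: d = 6.1201 in → contributes +85.569 in⁴
  hole: d = -2.8299 in → contributes −0.39331 in⁴
Total I = 166.2 in⁴.

I_x ≈ 166 in⁴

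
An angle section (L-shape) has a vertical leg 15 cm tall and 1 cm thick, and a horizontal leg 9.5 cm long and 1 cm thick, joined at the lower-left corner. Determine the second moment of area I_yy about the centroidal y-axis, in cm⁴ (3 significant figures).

Split into non-overlapping primitives; take the origin at the lower-left of the bounding box.
Vertical leg: 1 × 15, A = 15 cm², x = 0.5 cm, Ī = 1.25 cm⁴.
Horizontal leg (remainder): 8.5 × 1, A = 8.5 cm², x = 5.25 cm, Ī = 51.177 cm⁴.
Centroid: x̄ = ΣA·x / ΣA = 2.2181 cm.
Transfer each piece to the centroidal y-axis using Ī + A·d² with d = x − 2.2181:
  vertical leg: d = -1.7181 cm → contributes +45.527 cm⁴
  horizontal leg (remainder): d = 3.0319 cm → contributes +129.31 cm⁴
Total I = 174.84 cm⁴.

I_yy ≈ 175 cm⁴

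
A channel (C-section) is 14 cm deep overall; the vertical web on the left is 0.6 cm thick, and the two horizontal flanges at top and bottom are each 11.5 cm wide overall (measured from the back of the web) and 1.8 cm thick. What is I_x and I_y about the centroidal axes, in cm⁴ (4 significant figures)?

Treat the section as a set of non-overlapping primitives; coordinates are from the bounding-box lower-left.
Web: 0.6 × 14, A = 8.4 cm², y = 7 cm, Ī = 137.2 cm⁴.
Top flange (beyond web): 10.9 × 1.8, A = 19.62 cm², y = 13.1 cm, Ī = 5.2974 cm⁴.
Bottom flange (beyond web): 10.9 × 1.8, A = 19.62 cm², y = 0.9 cm, Ī = 5.2974 cm⁴.
By symmetry the centroid is at mid-height, ȳ = 7 cm.
Transfer each piece to the centroidal x-axis using Ī + A·d² with d = y − 7:
  web: d = 0 cm → contributes +137.2 cm⁴
  top flange (beyond web): d = 6.1 cm → contributes +735.358 cm⁴
  bottom flange (beyond web): d = -6.1 cm → contributes +735.358 cm⁴
Total I = 1607.92 cm⁴.
For the y-axis: x̄ = 5.03615 cm.
Repeating about the centroidal y-axis gives I_y = 617.517 cm⁴.

I_x ≈ 1608 cm⁴, I_y ≈ 617.5 cm⁴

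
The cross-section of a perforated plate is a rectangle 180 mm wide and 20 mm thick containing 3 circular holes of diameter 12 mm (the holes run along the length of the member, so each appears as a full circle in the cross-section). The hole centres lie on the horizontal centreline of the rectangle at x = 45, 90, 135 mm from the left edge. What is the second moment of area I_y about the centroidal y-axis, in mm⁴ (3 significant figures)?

I_y ≈ 9.26 × 10⁶ mm⁴

Decompose the section into non-overlapping parts with the origin at the bottom-left of its bounding rectangle.
Plate: 180 × 20, A = 3 600 mm², x = 90 mm, Ī = 9 720 000 mm⁴.
Hole 1 (subtracted): ⌀12, A = 113.1 mm², x = 45 mm, Ī = 1017.9 mm⁴.
Hole 2 (subtracted): ⌀12, A = 113.1 mm², x = 90 mm, Ī = 1017.9 mm⁴.
Hole 3 (subtracted): ⌀12, A = 113.1 mm², x = 135 mm, Ī = 1017.9 mm⁴.
By symmetry the centroid is at mid-width, x̄ = 90 mm.
Transfer each piece to the centroidal y-axis using Ī + A·d² with d = x − 90:
  plate: d = 0 mm → contributes +9 720 000 mm⁴
  hole 1: d = -45 mm → contributes −230 040 mm⁴
  hole 2: d = 0 mm → contributes −1017.9 mm⁴
  hole 3: d = 45 mm → contributes −230 040 mm⁴
Total I = 9 258 902 mm⁴.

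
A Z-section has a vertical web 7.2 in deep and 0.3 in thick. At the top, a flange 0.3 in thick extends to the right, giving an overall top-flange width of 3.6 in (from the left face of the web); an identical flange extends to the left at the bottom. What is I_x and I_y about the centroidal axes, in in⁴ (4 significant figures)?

I_x ≈ 32.91 in⁴, I_y ≈ 8.228 in⁴

Decompose the section into non-overlapping parts with the origin at the bottom-left of its bounding rectangle.
Web: 0.3 × 7.2, A = 2.16 in², y = 3.6 in, Ī = 9.3312 in⁴.
Top flange (beyond web): 3.3 × 0.3, A = 0.99 in², y = 7.05 in, Ī = 0.007425 in⁴.
Bottom flange (beyond web): 3.3 × 0.3, A = 0.99 in², y = 0.15 in, Ī = 0.007425 in⁴.
Centroid: ȳ = ΣA·y / ΣA = 3.6 in.
Transfer each piece to the centroidal x-axis using Ī + A·d² with d = y − 3.6:
  web: d = 0 in → contributes +9.3312 in⁴
  top flange (beyond web): d = 3.45 in → contributes +11.7909 in⁴
  bottom flange (beyond web): d = -3.45 in → contributes +11.7909 in⁴
Total I = 32.913 in⁴.
For the y-axis: x̄ = 3.45 in.
Repeating about the centroidal y-axis gives I_y = 8.22825 in⁴.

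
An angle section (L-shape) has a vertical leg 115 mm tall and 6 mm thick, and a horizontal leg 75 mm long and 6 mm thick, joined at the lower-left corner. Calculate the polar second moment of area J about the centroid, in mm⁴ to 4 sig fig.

Decompose the section into non-overlapping parts with the origin at the bottom-left of its bounding rectangle.
Vertical leg: 6 × 115, A = 690 mm², y = 57.5 mm, Ī = 760 438 mm⁴.
Horizontal leg (remainder): 69 × 6, A = 414 mm², y = 3 mm, Ī = 1 242 mm⁴.
Centroid: ȳ = ΣA·y / ΣA = 37.0625 mm.
Transfer each piece to the centroidal x-axis using Ī + A·d² with d = y − 37.0625:
  vertical leg: d = 20.4375 mm → contributes +1 048 645 mm⁴
  horizontal leg (remainder): d = -34.0625 mm → contributes +481 587 mm⁴
Total I = 1 530 232 mm⁴.
For the y-axis: x̄ = 17.0625 mm.
Repeating about the centroidal y-axis gives I_y = 530 192 mm⁴.
Polar second moment: J = I_x + I_y = 2 060 423 mm⁴.

J ≈ 2.060 × 10⁶ mm⁴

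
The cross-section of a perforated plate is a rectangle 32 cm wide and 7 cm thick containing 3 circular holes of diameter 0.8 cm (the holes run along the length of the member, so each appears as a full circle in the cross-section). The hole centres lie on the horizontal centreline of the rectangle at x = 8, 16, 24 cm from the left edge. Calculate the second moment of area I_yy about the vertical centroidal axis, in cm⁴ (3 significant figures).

Treat the section as a set of non-overlapping primitives; coordinates are from the bounding-box lower-left.
Plate: 32 × 7, A = 224 cm², x = 16 cm, Ī = 19 115 cm⁴.
Hole 1 (subtracted): ⌀0.8, A = 0.50265 cm², x = 8 cm, Ī = 0.020106 cm⁴.
Hole 2 (subtracted): ⌀0.8, A = 0.50265 cm², x = 16 cm, Ī = 0.020106 cm⁴.
Hole 3 (subtracted): ⌀0.8, A = 0.50265 cm², x = 24 cm, Ī = 0.020106 cm⁴.
By symmetry the centroid is at mid-width, x̄ = 16 cm.
Transfer each piece to the vertical centroidal axis using Ī + A·d² with d = x − 16:
  plate: d = 0 cm → contributes +19 115 cm⁴
  hole 1: d = -8 cm → contributes −32.19 cm⁴
  hole 2: d = 0 cm → contributes −0.020106 cm⁴
  hole 3: d = 8 cm → contributes −32.19 cm⁴
Total I = 19 050 cm⁴.

I_yy ≈ 1.91 × 10⁴ cm⁴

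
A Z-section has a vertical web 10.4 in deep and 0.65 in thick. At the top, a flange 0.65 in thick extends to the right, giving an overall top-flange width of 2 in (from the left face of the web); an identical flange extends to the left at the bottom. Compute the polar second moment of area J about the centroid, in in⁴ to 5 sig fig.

Treat the section as a set of non-overlapping primitives; coordinates are from the bounding-box lower-left.
Web: 0.65 × 10.4, A = 6.76 in², y = 5.2 in, Ī = 60.93013 in⁴.
Top flange (beyond web): 1.35 × 0.65, A = 0.8775 in², y = 10.075 in, Ī = 0.03089531 in⁴.
Bottom flange (beyond web): 1.35 × 0.65, A = 0.8775 in², y = 0.325 in, Ī = 0.03089531 in⁴.
Centroid: ȳ = ΣA·y / ΣA = 5.2 in.
Transfer each piece to the centroidal x-axis using Ī + A·d² with d = y − 5.2:
  web: d = 0 in → contributes +60.93013 in⁴
  top flange (beyond web): d = 4.875 in → contributes +20.88523 in⁴
  bottom flange (beyond web): d = -4.875 in → contributes +20.88523 in⁴
Total I = 102.7006 in⁴.
For the y-axis: x̄ = 1.675 in.
Repeating about the centroidal y-axis gives I_y = 2.259549 in⁴.
Polar second moment: J = I_x + I_y = 104.9601 in⁴.

J ≈ 104.96 in⁴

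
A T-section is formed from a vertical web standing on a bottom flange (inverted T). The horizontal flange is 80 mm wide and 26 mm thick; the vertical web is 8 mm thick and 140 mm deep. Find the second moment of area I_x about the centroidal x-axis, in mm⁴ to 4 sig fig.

Break the section into simple shapes (no overlaps), measuring from the bottom-left corner of the bounding box.
Flange: 80 × 26, A = 2 080 mm², y = 13 mm, Ī = 117 173 mm⁴.
Web: 8 × 140, A = 1 120 mm², y = 96 mm, Ī = 1 829 333 mm⁴.
Centroid: ȳ = ΣA·y / ΣA = 42.05 mm.
Transfer each piece to the centroidal x-axis using Ī + A·d² with d = y − 42.05:
  flange: d = -29.05 mm → contributes +1 872 491 mm⁴
  web: d = 53.95 mm → contributes +5 089 208 mm⁴
Total I = 6 961 699 mm⁴.

I_x ≈ 6.962 × 10⁶ mm⁴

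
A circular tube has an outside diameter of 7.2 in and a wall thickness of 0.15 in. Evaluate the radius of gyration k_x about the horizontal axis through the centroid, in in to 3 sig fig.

Decompose the section into non-overlapping parts with the origin at the bottom-left of its bounding rectangle.
Outer circle: ⌀7.2, A = 40.715 in², y = 3.6 in, Ī = 131.92 in⁴.
Bore (subtracted): ⌀6.9, A = 37.393 in², y = 3.6 in, Ī = 111.27 in⁴.
By symmetry the centroid is at mid-height, ȳ = 3.6 in.
All pieces are centred on the horizontal axis through the centroid, so I = ΣĪ (holes subtracted) = 20.65 in⁴.
Radius of gyration: k = √(I/A) = √(20.65 / 3.3222) = 2.4931 in.

k_x ≈ 2.49 in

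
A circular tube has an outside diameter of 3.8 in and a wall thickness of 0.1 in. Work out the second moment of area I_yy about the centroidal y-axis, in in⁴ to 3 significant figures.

I_yy ≈ 1.99 in⁴

Break the section into simple shapes (no overlaps), measuring from the bottom-left corner of the bounding box.
Outer circle: ⌀3.8, A = 11.341 in², x = 1.9 in, Ī = 10.235 in⁴.
Bore (subtracted): ⌀3.6, A = 10.179 in², x = 1.9 in, Ī = 8.2448 in⁴.
By symmetry the centroid is at mid-width, x̄ = 1.9 in.
All pieces are centred on the centroidal y-axis, so I = ΣĪ (holes subtracted) = 1.9906 in⁴.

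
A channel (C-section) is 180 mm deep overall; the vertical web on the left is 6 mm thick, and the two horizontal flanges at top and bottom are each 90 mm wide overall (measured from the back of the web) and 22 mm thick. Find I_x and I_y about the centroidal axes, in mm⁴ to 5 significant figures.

Decompose the section into non-overlapping parts with the origin at the bottom-left of its bounding rectangle.
Web: 6 × 180, A = 1 080 mm², y = 90 mm, Ī = 2 916 000 mm⁴.
Top flange (beyond web): 84 × 22, A = 1 848 mm², y = 169 mm, Ī = 74 536 mm⁴.
Bottom flange (beyond web): 84 × 22, A = 1 848 mm², y = 11 mm, Ī = 74 536 mm⁴.
By symmetry the centroid is at mid-height, ȳ = 90 mm.
Transfer each piece to the centroidal x-axis using Ī + A·d² with d = y − 90:
  web: d = 0 mm → contributes +2 916 000 mm⁴
  top flange (beyond web): d = 79 mm → contributes +11 607 904 mm⁴
  bottom flange (beyond web): d = -79 mm → contributes +11 607 904 mm⁴
Total I = 26 131 808 mm⁴.
For the y-axis: x̄ = 37.82412 mm.
Repeating about the centroidal y-axis gives I_y = 3 868 940 mm⁴.

I_x ≈ 2.6132 × 10⁷ mm⁴, I_y ≈ 3.8689 × 10⁶ mm⁴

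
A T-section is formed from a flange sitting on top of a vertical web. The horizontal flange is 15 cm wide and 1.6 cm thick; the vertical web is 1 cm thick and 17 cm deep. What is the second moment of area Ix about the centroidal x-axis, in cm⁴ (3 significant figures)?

Ix ≈ 1280 cm⁴

Split into non-overlapping primitives; take the origin at the lower-left of the bounding box.
Flange: 15 × 1.6, A = 24 cm², y = 17.8 cm, Ī = 5.12 cm⁴.
Web: 1 × 17, A = 17 cm², y = 8.5 cm, Ī = 409.42 cm⁴.
Centroid: ȳ = ΣA·y / ΣA = 13.944 cm.
Transfer each piece to the centroidal x-axis using Ī + A·d² with d = y − 13.944:
  flange: d = 3.8561 cm → contributes +361.99 cm⁴
  web: d = -5.4439 cm → contributes +913.23 cm⁴
Total I = 1275.2 cm⁴.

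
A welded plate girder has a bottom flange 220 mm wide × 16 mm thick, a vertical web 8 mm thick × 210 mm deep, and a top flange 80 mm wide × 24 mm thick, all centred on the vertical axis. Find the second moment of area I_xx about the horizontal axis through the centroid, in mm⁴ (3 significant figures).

I_xx ≈ 7.34 × 10⁷ mm⁴

Decompose the section into non-overlapping parts with the origin at the bottom-left of its bounding rectangle.
Bottom plate: 220 × 16, A = 3 520 mm², y = 8 mm, Ī = 75 093 mm⁴.
Web plate: 8 × 210, A = 1 680 mm², y = 121 mm, Ī = 6 174 000 mm⁴.
Top plate: 80 × 24, A = 1 920 mm², y = 238 mm, Ī = 92 160 mm⁴.
Centroid: ȳ = ΣA·y / ΣA = 96.685 mm.
Transfer each piece to the horizontal axis through the centroid using Ī + A·d² with d = y − 96.685:
  bottom plate: d = -88.685 mm → contributes +27 760 242 mm⁴
  web plate: d = 24.315 mm → contributes +7 167 216 mm⁴
  top plate: d = 141.31 mm → contributes +38 434 211 mm⁴
Total I = 73 361 669 mm⁴.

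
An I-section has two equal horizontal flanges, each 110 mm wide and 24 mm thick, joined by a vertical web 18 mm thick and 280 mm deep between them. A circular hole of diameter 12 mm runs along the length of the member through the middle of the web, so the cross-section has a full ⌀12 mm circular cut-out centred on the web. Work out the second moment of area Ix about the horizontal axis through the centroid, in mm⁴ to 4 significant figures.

Ix ≈ 1.552 × 10⁸ mm⁴

Break the section into simple shapes (no overlaps), measuring from the bottom-left corner of the bounding box.
Bottom flange: 110 × 24, A = 2 640 mm², y = 12 mm, Ī = 126 720 mm⁴.
Web: 18 × 280, A = 5 040 mm², y = 164 mm, Ī = 32 928 000 mm⁴.
Top flange: 110 × 24, A = 2 640 mm², y = 316 mm, Ī = 126 720 mm⁴.
Hole (subtracted): ⌀12, A = 113.097 mm², y = 164 mm, Ī = 1017.88 mm⁴.
By symmetry the centroid is at mid-height, ȳ = 164 mm.
Transfer each piece to the horizontal axis through the centroid using Ī + A·d² with d = y − 164:
  bottom flange: d = -152 mm → contributes +61 121 280 mm⁴
  web: d = 0 mm → contributes +32 928 000 mm⁴
  top flange: d = 152 mm → contributes +61 121 280 mm⁴
  hole: d = 0 mm → contributes −1017.88 mm⁴
Total I = 155 169 542 mm⁴.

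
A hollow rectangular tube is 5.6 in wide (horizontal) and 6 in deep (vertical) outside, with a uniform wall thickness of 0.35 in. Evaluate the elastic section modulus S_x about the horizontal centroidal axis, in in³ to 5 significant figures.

S_x ≈ 13.336 in³

Treat the section as a set of non-overlapping primitives; coordinates are from the bounding-box lower-left.
Outer rectangle: 5.6 × 6, A = 33.6 in², y = 3 in, Ī = 100.8 in⁴.
Inner void (subtracted): 4.9 × 5.3, A = 25.97 in², y = 3 in, Ī = 60.79144 in⁴.
By symmetry the centroid is at mid-height, ȳ = 3 in.
All pieces are centred on the horizontal centroidal axis, so I = ΣĪ (holes subtracted) = 40.00856 in⁴.
Extreme fibre distance c = 3 in; S = I/c = 13.33619 in³.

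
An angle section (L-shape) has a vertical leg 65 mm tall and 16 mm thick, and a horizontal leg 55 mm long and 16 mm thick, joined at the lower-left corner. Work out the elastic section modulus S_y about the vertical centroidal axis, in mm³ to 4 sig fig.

Split into non-overlapping primitives; take the origin at the lower-left of the bounding box.
Vertical leg: 16 × 65, A = 1 040 mm², x = 8 mm, Ī = 22186.7 mm⁴.
Horizontal leg (remainder): 39 × 16, A = 624 mm², x = 35.5 mm, Ī = 79 092 mm⁴.
Centroid: x̄ = ΣA·x / ΣA = 18.3125 mm.
Transfer each piece to the vertical centroidal axis using Ī + A·d² with d = x − 18.3125:
  vertical leg: d = -10.3125 mm → contributes +132 788 mm⁴
  horizontal leg (remainder): d = 17.1875 mm → contributes +263 428 mm⁴
Total I = 396 216 mm⁴.
Extreme fibre distance c = 36.6875 mm; S = I/c = 10799.8 mm³.

S_y ≈ 1.080 × 10⁴ mm³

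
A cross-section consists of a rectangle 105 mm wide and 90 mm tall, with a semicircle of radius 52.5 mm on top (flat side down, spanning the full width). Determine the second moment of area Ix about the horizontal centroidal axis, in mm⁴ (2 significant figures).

Ix ≈ 2.1 × 10⁷ mm⁴

Break the section into simple shapes (no overlaps), measuring from the bottom-left corner of the bounding box.
Rectangular body: 105 × 90, A = 9 450 mm², y = 45 mm, Ī = 6 378 750 mm⁴.
Semicircular cap: semicircle r = 52.5, A = 4 330 mm², y = 112.3 mm, Ī = 833 814 mm⁴.
Centroid: ȳ = ΣA·y / ΣA = 66.14 mm.
Transfer each piece to the horizontal centroidal axis using Ī + A·d² with d = y − 66.14:
  rectangular body: d = -21.14 mm → contributes +10 601 887 mm⁴
  semicircular cap: d = 46.14 mm → contributes +10 051 641 mm⁴
Total I = 20 653 528 mm⁴.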